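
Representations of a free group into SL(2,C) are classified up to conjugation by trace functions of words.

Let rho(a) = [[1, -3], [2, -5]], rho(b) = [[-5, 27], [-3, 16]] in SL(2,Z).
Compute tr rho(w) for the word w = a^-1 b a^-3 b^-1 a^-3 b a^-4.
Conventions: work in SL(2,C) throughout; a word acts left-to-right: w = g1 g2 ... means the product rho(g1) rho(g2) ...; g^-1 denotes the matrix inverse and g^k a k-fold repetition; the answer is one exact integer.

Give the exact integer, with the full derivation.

rho(a^-1) = [[-5, 3], [-2, 1]]
... * rho(b) = [[-5, 27], [-3, 16]]  ->  [[16, -87], [7, -38]]
... * rho(a^-1) = [[-5, 3], [-2, 1]]  ->  [[94, -39], [41, -17]]
... * rho(a^-1) = [[-5, 3], [-2, 1]]  ->  [[-392, 243], [-171, 106]]
... * rho(a^-1) = [[-5, 3], [-2, 1]]  ->  [[1474, -933], [643, -407]]
... * rho(b^-1) = [[16, -27], [3, -5]]  ->  [[20785, -35133], [9067, -15326]]
... * rho(a^-1) = [[-5, 3], [-2, 1]]  ->  [[-33659, 27222], [-14683, 11875]]
... * rho(a^-1) = [[-5, 3], [-2, 1]]  ->  [[113851, -73755], [49665, -32174]]
... * rho(a^-1) = [[-5, 3], [-2, 1]]  ->  [[-421745, 267798], [-183977, 116821]]
... * rho(b) = [[-5, 27], [-3, 16]]  ->  [[1305331, -7102347], [569422, -3098243]]
... * rho(a^-1) = [[-5, 3], [-2, 1]]  ->  [[7678039, -3186354], [3349376, -1389977]]
... * rho(a^-1) = [[-5, 3], [-2, 1]]  ->  [[-32017487, 19847763], [-13966926, 8658151]]
... * rho(a^-1) = [[-5, 3], [-2, 1]]  ->  [[120391909, -76204698], [52518328, -33242627]]
... * rho(a^-1) = [[-5, 3], [-2, 1]]  ->  [[-449550149, 284971029], [-196106386, 124312357]]
tr = -449550149 + 124312357 = -325237792

-325237792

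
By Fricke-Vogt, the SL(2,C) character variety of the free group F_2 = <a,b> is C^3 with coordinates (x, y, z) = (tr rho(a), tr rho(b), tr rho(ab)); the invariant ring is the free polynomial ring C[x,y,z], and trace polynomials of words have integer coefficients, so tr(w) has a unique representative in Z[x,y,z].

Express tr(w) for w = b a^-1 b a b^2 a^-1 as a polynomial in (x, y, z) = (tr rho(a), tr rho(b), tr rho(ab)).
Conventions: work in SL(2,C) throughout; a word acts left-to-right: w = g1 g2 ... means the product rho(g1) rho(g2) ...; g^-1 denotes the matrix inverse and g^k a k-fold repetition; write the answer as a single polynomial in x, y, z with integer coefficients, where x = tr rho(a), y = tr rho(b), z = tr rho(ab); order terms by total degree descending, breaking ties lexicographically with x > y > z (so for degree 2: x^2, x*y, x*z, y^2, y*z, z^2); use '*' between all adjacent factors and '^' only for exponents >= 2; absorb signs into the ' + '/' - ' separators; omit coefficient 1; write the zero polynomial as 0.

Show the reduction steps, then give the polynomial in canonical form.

x^2*y^3*z - x^3*y^2 - 2*x*y^2*z^2 + x^2*y*z + y*z^3 + x*y^2 - 2*y*z + x

tr(b a b) = tr(b) * tr(a b) - tr(a)   [square of b] = y*z - x
tr(a b^3) = tr(b) * tr(b a b) - tr(b a)   [square of b] = y^2*z - x*y - z
tr(b a b^3) = tr(b) * tr(a b^3) - tr(a b^2)   [square of b] = y^3*z - x*y^2 - 2*y*z + x
tr(a b a b) = tr(a b) * tr(a b) - tr(1)   [split at a repeated a] = z^2 - 2
tr(a b a) = tr(a) * tr(b a) - tr(b)   [square of a] = x*z - y
tr(a b a b^2) = tr(b) * tr(a b a b) - tr(a b a)   [square of b] = y*z^2 - x*z - y
tr(b a b^3 a) = tr(b) * tr(a b a b^2) - tr(a b a b)   [square of b] = y^2*z^2 - x*y*z - y^2 - z^2 + 2
tr(b a^-1 b a b^2) = tr(b a b^3) * tr(a) - tr(b a b^3 a)   [inverse elimination on a] = x*y^3*z - x^2*y^2 - y^2*z^2 - x*y*z + x^2 + y^2 + z^2 - 2
tr(b^2) = tr(b) * tr(b) - tr(1)   [square of b] = y^2 - 2
tr(a b^2 a) = tr(a) * tr(b^2 a) - tr(b^2)   [square of a] = x*y*z - x^2 - y^2 + 2
tr(b a b^2 a b) = tr(b) * tr(a b^2 a b) - tr(a b^2 a)   [square of b] = y^2*z^2 - 2*x*y*z + x^2 - 2
tr(a b a b a b) = tr(a b a b) * tr(a b) - tr(b a)   [split at a repeated a] = z^3 - 3*z
tr(a b a b a) = tr(a) * tr(b a b a) - tr(b a b)   [square of a] = x*z^2 - y*z - x
tr(b a b^2 a b a) = tr(b) * tr(a b a b a b) - tr(a b a b a)   [square of b] = y*z^3 - x*z^2 - 2*y*z + x
tr(b a^-1 b a b^2 a) = tr(b a b^2 a b) * tr(a) - tr(b a b^2 a b a)   [inverse elimination on a] = x*y^2*z^2 - 2*x^2*y*z - y*z^3 + x^3 + x*z^2 + 2*y*z - 3*x
tr(b a^-1 b a b^2 a^-1) = tr(b a^-1 b a b^2) * tr(a) - tr(b a^-1 b a b^2 a)   [inverse elimination on a] = x^2*y^3*z - x^3*y^2 - 2*x*y^2*z^2 + x^2*y*z + y*z^3 + x*y^2 - 2*y*z + x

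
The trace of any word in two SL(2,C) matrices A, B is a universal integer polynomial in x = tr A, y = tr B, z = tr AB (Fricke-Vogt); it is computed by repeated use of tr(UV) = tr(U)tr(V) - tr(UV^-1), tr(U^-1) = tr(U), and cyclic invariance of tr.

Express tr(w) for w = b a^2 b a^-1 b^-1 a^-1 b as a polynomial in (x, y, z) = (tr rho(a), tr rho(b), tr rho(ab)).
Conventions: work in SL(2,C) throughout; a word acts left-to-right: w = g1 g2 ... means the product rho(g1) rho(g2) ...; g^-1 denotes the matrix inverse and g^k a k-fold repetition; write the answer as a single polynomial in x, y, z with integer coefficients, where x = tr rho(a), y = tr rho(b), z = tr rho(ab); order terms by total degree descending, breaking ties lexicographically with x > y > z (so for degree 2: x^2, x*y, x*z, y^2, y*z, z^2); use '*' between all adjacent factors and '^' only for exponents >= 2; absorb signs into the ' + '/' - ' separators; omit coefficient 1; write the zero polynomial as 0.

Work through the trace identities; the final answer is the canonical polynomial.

x^2*y^2*z^2 - x^3*y*z - 2*x*y^3*z - x*y*z^3 + x^2*y^2 + y^4 + y^2*z^2 + 5*x*y*z - x^2 - 4*y^2 - z^2 + 2

apply: trace(b^2 a) = trace(b) * trace(a b) - trace(a) = y*z - x
trace(b a b a) = trace(a b) * trace(a b) - trace(1)   [split at repeated a] = z^2 - 2
apply: trace(b a^2 b a) = trace(a) * trace(b a b a) - trace(b a b) = x*z^2 - y*z - x
apply: trace(a b a) = trace(a) * trace(b a) - trace(b) = x*z - y
trace(a b a^2) = trace(a) * trace(a b a) - trace(a b) = x^2*z - x*y - z
trace(b a^2 b^2 a) = trace(b) * trace(a b a^2 b) - trace(a b a^2) = x*y*z^2 - x^2*z - y^2*z + z
apply: trace(b^3 a) = trace(b) * trace(a b^2) - trace(a b) = y^2*z - x*y - z
trace(b^2) = trace(b) * trace(b) - trace(1) = y^2 - 2
use: trace(b^3) = trace(b) * trace(b^2) - trace(b) = y^3 - 3*y
trace(b a^2 b^2) = trace(a) * trace(b^3 a) - trace(b^3) = x*y^2*z - x^2*y - y^3 - x*z + 3*y
use: trace(a b^2 a^2 b a) = trace(a) * trace(b a^2 b^2 a) - trace(b a^2 b^2) = x^2*y*z^2 - x^3*z - 2*x*y^2*z + x^2*y + y^3 + 2*x*z - 3*y
trace(a b a b a b) = trace(a b) * trace(a b a b) - trace(a^-1 b^-1)   [split at repeated a] = z^3 - 3*z
trace(b a b a b^2 a) = trace(b) * trace(a b a b a b) - trace(a b a b a) = y*z^3 - x*z^2 - 2*y*z + x
use: trace(a b a b^2) = trace(b) * trace(a b a b) - trace(a b a) = y*z^2 - x*z - y
use: trace(b a b a b^2) = trace(b) * trace(a b a b^2) - trace(a b a b) = y^2*z^2 - x*y*z - y^2 - z^2 + 2
apply: trace(a b^2 a^2 b a b) = trace(a) * trace(b a b a b^2 a) - trace(b a b a b^2) = x*y*z^3 - x^2*z^2 - y^2*z^2 - x*y*z + x^2 + y^2 + z^2 - 2
apply: trace(b^2 a^2 b a b^-1 a) = trace(a b^2 a^2 b a) * trace(b) - trace(a b^2 a^2 b a b) = x^2*y^2*z^2 - x^3*y*z - 2*x*y^3*z - x*y*z^3 + x^2*y^2 + x^2*z^2 + y^4 + y^2*z^2 + 3*x*y*z - x^2 - 4*y^2 - z^2 + 2
apply: trace(b^-1 a^-1 b^2 a^2 b a) = trace(b^2 a^2 b a b^-1) * trace(a) - trace(b^2 a^2 b a b^-1 a) = -x^2*y^2*z^2 + x^3*y*z + 2*x*y^3*z + x*y*z^3 - x^2*y^2 - y^4 - y^2*z^2 - 4*x*y*z + 4*y^2 + z^2 - 2
trace(b a^2 b a^-1 b^-1 a^-1 b) = trace(b^-1 a^-1 b^2 a^2 b) * trace(a) - trace(b^-1 a^-1 b^2 a^2 b a) = x^2*y^2*z^2 - x^3*y*z - 2*x*y^3*z - x*y*z^3 + x^2*y^2 + y^4 + y^2*z^2 + 5*x*y*z - x^2 - 4*y^2 - z^2 + 2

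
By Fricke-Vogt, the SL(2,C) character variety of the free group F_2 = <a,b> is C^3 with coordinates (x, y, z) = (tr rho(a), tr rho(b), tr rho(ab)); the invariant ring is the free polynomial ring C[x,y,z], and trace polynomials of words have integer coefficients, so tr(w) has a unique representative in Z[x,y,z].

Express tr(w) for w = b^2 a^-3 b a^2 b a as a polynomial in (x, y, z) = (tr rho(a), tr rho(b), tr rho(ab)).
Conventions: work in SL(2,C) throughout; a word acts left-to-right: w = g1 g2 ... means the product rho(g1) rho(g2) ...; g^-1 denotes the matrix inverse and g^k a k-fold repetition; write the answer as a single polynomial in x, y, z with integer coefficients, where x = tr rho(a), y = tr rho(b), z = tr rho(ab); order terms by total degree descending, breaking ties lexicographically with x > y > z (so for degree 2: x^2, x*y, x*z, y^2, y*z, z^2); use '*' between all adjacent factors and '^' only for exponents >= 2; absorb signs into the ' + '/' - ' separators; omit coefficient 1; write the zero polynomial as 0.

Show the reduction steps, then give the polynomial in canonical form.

tr(a b a b) = tr(a b) tr(a b) - tr(1)  (split on a) = z^2 - 2
use: tr(a b a) = tr(a) tr(b a) - tr(b)  (reduce the a square) = x*z - y
tr(b a b^2 a) = tr(b) tr(a b a b) - tr(a b a)  (reduce the b square) = y*z^2 - x*z - y
apply: tr(a b^2) = tr(b) tr(a b) - tr(a)  (reduce the b square) = y*z - x
use: tr(b a b^2) = tr(b) tr(a b^2) - tr(a b)  (reduce the b square) = y^2*z - x*y - z
use: tr(a^2 b a b^2) = tr(a) tr(b a b^2 a) - tr(b a b^2)  (reduce the a square) = x*y*z^2 - x^2*z - y^2*z + z
apply: tr(a^2 b a b) = tr(a) tr(b a b a) - tr(b a b)  (reduce the a square) = x*z^2 - y*z - x
tr(b a^2 b a b^2) = tr(b) tr(a^2 b a b^2) - tr(a^2 b a b)  (reduce the b square) = x*y^2*z^2 - x^2*y*z - y^3*z - x*z^2 + 2*y*z + x
tr(b a b a b a) = tr(b a b a) tr(b a) - tr(a b)  (split on b) = z^3 - 3*z
tr(a b a^2 b a b) = tr(a) tr(b a b a b a) - tr(b a b a b)  (reduce the a square) = x*z^3 - y*z^2 - 2*x*z + y
tr(b^2) = tr(b) tr(b) - tr(1)  (reduce the b square) = y^2 - 2
tr(b a^2 b) = tr(a) tr(b^2 a) - tr(b^2)  (reduce the a square) = x*y*z - x^2 - y^2 + 2
use: tr(a b a^2 b a) = tr(a) tr(b a^2 b a) - tr(b a^2 b)  (reduce the a square) = x^2*z^2 - 2*x*y*z + y^2 - 2
apply: tr(b a^2 b a b^2 a) = tr(b) tr(a b a^2 b a b) - tr(a b a^2 b a)  (reduce the b square) = x*y*z^3 - x^2*z^2 - y^2*z^2 + 2
tr(a^-1 b a^2 b a b^2) = tr(b a^2 b a b^2) tr(a) - tr(b a^2 b a b^2 a)  (eliminate a^-1) = x^2*y^2*z^2 - x^3*y*z - x*y^3*z - x*y*z^3 + y^2*z^2 + 2*x*y*z + x^2 - 2
tr(a^-2 b a^2 b a b^2) = tr(a^-1 b a^2 b a b^2) tr(a) - tr(a^-1 b a^2 b a b^2 a)  (eliminate a^-1) = x^3*y^2*z^2 - x^4*y*z - x^2*y^3*z - x^2*y*z^3 + 3*x^2*y*z + y^3*z + x^3 + x*z^2 - 2*y*z - 3*x
use: tr(b^2 a^-3 b a^2 b a) = tr(a^-2 b a^2 b a b^2) tr(a) - tr(a^-2 b a^2 b a b^2 a)  (eliminate a^-1) = x^4*y^2*z^2 - x^5*y*z - x^3*y^3*z - x^3*y*z^3 - x^2*y^2*z^2 + 4*x^3*y*z + 2*x*y^3*z + x*y*z^3 + x^4 + x^2*z^2 - y^2*z^2 - 4*x*y*z - 4*x^2 + 2

x^4*y^2*z^2 - x^5*y*z - x^3*y^3*z - x^3*y*z^3 - x^2*y^2*z^2 + 4*x^3*y*z + 2*x*y^3*z + x*y*z^3 + x^4 + x^2*z^2 - y^2*z^2 - 4*x*y*z - 4*x^2 + 2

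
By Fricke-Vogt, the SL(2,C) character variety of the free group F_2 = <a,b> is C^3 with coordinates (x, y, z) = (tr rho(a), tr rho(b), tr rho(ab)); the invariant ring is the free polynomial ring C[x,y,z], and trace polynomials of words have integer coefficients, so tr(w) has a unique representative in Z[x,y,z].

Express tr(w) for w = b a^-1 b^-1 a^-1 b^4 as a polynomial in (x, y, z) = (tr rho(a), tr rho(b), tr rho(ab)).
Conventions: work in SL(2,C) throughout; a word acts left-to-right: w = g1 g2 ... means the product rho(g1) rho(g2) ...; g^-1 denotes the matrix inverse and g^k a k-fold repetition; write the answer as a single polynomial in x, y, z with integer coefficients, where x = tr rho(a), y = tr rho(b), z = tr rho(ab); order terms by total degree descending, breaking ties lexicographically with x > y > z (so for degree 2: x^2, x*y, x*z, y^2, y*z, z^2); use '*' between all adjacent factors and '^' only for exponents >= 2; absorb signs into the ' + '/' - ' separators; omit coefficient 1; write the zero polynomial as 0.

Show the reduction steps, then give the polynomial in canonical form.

x*y^5*z - y^6 - y^4*z^2 - 4*x*y^3*z + 6*y^4 + 3*y^2*z^2 + 3*x*y*z - 9*y^2 - z^2 + 2

use: tr(b^2) = tr(b) * tr(b) - tr(1) = y^2 - 2
tr(b^3) = tr(b) * tr(b^2) - tr(b) = y^3 - 3*y
use: tr(b^4) = tr(b) * tr(b^3) - tr(b^2) = y^4 - 4*y^2 + 2
tr(b a b) = tr(b) * tr(a b) - tr(a) = y*z - x
tr(b a b^2) = tr(b) * tr(b a b) - tr(b a) = y^2*z - x*y - z
apply: tr(b^4 a) = tr(b) * tr(b a b^2) - tr(b a b) = y^3*z - x*y^2 - 2*y*z + x
tr(b^4 a^-1) = tr(b^4) * tr(a) - tr(b^4 a) = x*y^4 - y^3*z - 3*x*y^2 + 2*y*z + x
tr(b^5) = tr(b) * tr(b^4) - tr(b^3) = y^5 - 5*y^3 + 5*y
use: tr(b^3 a b^2) = tr(b) * tr(b^2 a b^2) - tr(b^2 a b) = y^4*z - x*y^3 - 3*y^2*z + 2*x*y + z
use: tr(b a b^5) = tr(b) * tr(b^3 a b^2) - tr(b^3 a b) = y^5*z - x*y^4 - 4*y^3*z + 3*x*y^2 + 3*y*z - x
tr(a b a b) = tr(b a) * tr(b a) - tr(1) = z^2 - 2
tr(a b a) = tr(a) * tr(b a) - tr(b) = x*z - y
apply: tr(a b a b^2) = tr(b) * tr(a b a b) - tr(a b a) = y*z^2 - x*z - y
apply: tr(b a b a b^2) = tr(b) * tr(a b a b^2) - tr(a b a b) = y^2*z^2 - x*y*z - y^2 - z^2 + 2
tr(a b a b^4) = tr(b) * tr(b a b a b^2) - tr(b a b a b) = y^3*z^2 - x*y^2*z - y^3 - 2*y*z^2 + x*z + 3*y
use: tr(b a b^5 a) = tr(b) * tr(a b a b^4) - tr(a b a b^3) = y^4*z^2 - x*y^3*z - y^4 - 3*y^2*z^2 + 2*x*y*z + 4*y^2 + z^2 - 2
use: tr(a b^5 a^-1 b) = tr(b a b^5) * tr(a) - tr(b a b^5 a) = x*y^5*z - x^2*y^4 - y^4*z^2 - 3*x*y^3*z + 3*x^2*y^2 + y^4 + 3*y^2*z^2 + x*y*z - x^2 - 4*y^2 - z^2 + 2
apply: tr(b^5 a^-1 b^-1 a) = tr(a b^5 a^-1) * tr(b) - tr(a b^5 a^-1 b) = -x*y^5*z + x^2*y^4 + y^6 + y^4*z^2 + 3*x*y^3*z - 3*x^2*y^2 - 6*y^4 - 3*y^2*z^2 - x*y*z + x^2 + 9*y^2 + z^2 - 2
tr(b a^-1 b^-1 a^-1 b^4) = tr(b^5 a^-1 b^-1) * tr(a) - tr(b^5 a^-1 b^-1 a) = x*y^5*z - y^6 - y^4*z^2 - 4*x*y^3*z + 6*y^4 + 3*y^2*z^2 + 3*x*y*z - 9*y^2 - z^2 + 2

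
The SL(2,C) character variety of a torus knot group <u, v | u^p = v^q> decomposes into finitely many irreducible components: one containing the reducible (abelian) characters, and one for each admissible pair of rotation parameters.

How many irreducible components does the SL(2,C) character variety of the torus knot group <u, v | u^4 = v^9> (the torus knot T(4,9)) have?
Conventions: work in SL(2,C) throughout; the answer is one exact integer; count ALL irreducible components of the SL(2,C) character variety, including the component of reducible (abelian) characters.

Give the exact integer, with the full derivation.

13

For T(4,9): irreducibility forces the central element u^4 = v^9 to one of +I, -I.
This locks tr(u) to 2*cos(pi*alpha/4), alpha in 1..3, and tr(v) to 2*cos(pi*beta/9), beta in 1..8, on each component of irreducible characters.
u^4 = (-1)^alpha I and v^9 = (-1)^beta I must agree, so alpha and beta have equal parity.
count pairs: odd alpha (2 choices) x odd beta (4), plus even alpha (1) x even beta (4): 2*4 + 1*4 = 12.
components with irreducible characters: 12; plus the single component of reducible (abelian) characters: total 13.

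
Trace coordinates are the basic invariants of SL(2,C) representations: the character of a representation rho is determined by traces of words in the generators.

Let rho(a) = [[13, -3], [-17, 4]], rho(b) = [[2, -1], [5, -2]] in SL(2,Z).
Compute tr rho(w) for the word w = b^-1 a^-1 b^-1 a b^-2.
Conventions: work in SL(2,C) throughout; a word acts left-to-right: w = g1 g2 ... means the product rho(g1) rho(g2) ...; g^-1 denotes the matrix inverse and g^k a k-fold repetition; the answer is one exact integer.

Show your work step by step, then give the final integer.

687

rho(b^-1) = [[-2, 1], [-5, 2]]
... * rho(a^-1) = [[4, 3], [17, 13]]  ->  [[9, 7], [14, 11]]
... * rho(b^-1) = [[-2, 1], [-5, 2]]  ->  [[-53, 23], [-83, 36]]
... * rho(a) = [[13, -3], [-17, 4]]  ->  [[-1080, 251], [-1691, 393]]
... * rho(b^-1) = [[-2, 1], [-5, 2]]  ->  [[905, -578], [1417, -905]]
... * rho(b^-1) = [[-2, 1], [-5, 2]]  ->  [[1080, -251], [1691, -393]]
tr = 1080 + -393 = 687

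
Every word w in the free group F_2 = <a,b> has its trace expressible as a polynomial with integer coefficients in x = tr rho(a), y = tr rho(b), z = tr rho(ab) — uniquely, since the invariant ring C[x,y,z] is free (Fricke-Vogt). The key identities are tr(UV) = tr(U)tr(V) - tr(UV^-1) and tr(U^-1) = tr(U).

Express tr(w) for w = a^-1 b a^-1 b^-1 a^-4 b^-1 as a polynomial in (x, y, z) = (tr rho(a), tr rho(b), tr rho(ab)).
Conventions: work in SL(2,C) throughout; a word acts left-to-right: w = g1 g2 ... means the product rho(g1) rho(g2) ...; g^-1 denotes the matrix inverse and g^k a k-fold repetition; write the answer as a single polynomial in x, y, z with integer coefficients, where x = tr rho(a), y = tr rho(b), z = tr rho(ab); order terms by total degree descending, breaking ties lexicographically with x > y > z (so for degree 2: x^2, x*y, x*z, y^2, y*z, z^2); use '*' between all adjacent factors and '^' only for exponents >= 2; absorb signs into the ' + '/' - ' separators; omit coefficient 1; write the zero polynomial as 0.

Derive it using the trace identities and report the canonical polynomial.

and tr(b a^-1) = tr(b) tr(a) - tr(b a)  (eliminate a^-1) = x*y - z
and tr(a^-1 b a^-1) = tr(b a^-1) tr(a) - tr(b)  (eliminate a^-1) = x^2*y - x*z - y
next, tr(a^-3 b) = tr(a^-1 b a^-1) tr(a) - tr(a^-1 b)  (eliminate a^-1) = x^3*y - x^2*z - 2*x*y + z
tr(a^-3 b a^-1) = tr(a^-3 b) tr(a) - tr(a^-3 b a)  (eliminate a^-1) = x^4*y - x^3*z - 3*x^2*y + 2*x*z + y
next, tr(b^2) = tr(b) tr(b) - tr(1)  (reduce the b square) = y^2 - 2
tr(b^2 a) = tr(b) tr(a b) - tr(a)  (reduce the b square) = y*z - x
next, tr(a^-1 b^2) = tr(b^2) tr(a) - tr(b^2 a)  (eliminate a^-1) = x*y^2 - y*z - x
next, tr(b a^-2 b) = tr(a^-1 b^2) tr(a) - tr(a^-1 b^2 a)  (eliminate a^-1) = x^2*y^2 - x*y*z - x^2 - y^2 + 2
and tr(b a b a) = tr(a b) tr(a b) - tr(1)  (split on a) = z^2 - 2
tr(a^-1 b a b) = tr(b a b) tr(a) - tr(b a b a)  (eliminate a^-1) = x*y*z - x^2 - z^2 + 2
tr(b a^-2 b a) = tr(a^-1 b a b) tr(a) - tr(a^-1 b a b a)  (eliminate a^-1) = x^2*y*z - x^3 - x*z^2 - y*z + 3*x
next, tr(b a^-1 b a^-2) = tr(b a^-2 b) tr(a) - tr(b a^-2 b a)  (eliminate a^-1) = x^3*y^2 - 2*x^2*y*z - x*y^2 + x*z^2 + y*z - x
tr(b a^-1 b a^-1) = tr(b a^-1 b) tr(a) - tr(b a^-1 b a)  (eliminate a^-1) = x^2*y^2 - 2*x*y*z + z^2 - 2
next, tr(a^-3 b a^-1 b) = tr(b a^-1 b a^-2) tr(a) - tr(b a^-1 b a^-1)  (eliminate a^-1) = x^4*y^2 - 2*x^3*y*z - 2*x^2*y^2 + x^2*z^2 + 3*x*y*z - x^2 - z^2 + 2
next, tr(a^-1 b a^-1 b^-1 a^-2) = tr(a^-3 b a^-1) tr(b) - tr(a^-3 b a^-1 b)  (eliminate b^-1) = x^3*y*z - x^2*y^2 - x^2*z^2 - x*y*z + x^2 + y^2 + z^2 - 2
tr(b^-1 a^-1 b a) = tr(a^-1 b a) tr(b) - tr(a^-1 b a b)  (eliminate b^-1) = -x*y*z + x^2 + y^2 + z^2 - 2
tr(b a^-1 b^-1 a^-1) = tr(b^-1 a^-1 b) tr(a) - tr(b^-1 a^-1 b a)  (eliminate a^-1) = x*y*z - y^2 - z^2 + 2
tr(a^-1 b a^-1 b^-1 a^-1) = tr(b a^-1 b^-1 a^-1) tr(a) - tr(b a^-1 b^-1)  (eliminate a^-1) = x^2*y*z - x*y^2 - x*z^2 + x
next, tr(a^-3 b a^-1 b^-1 a^-1) = tr(a^-1 b a^-1 b^-1 a^-2) tr(a) - tr(a^-1 b a^-1 b^-1 a^-1)  (eliminate a^-1) = x^4*y*z - x^3*y^2 - x^3*z^2 - 2*x^2*y*z + x^3 + 2*x*y^2 + 2*x*z^2 - 3*x
tr(a^-1 b a^-1 b^-1 a^-4) = tr(a^-3 b a^-1 b^-1 a^-1) tr(a) - tr(a^-3 b a^-1 b^-1)  (eliminate a^-1) = x^5*y*z - x^4*y^2 - x^4*z^2 - 3*x^3*y*z + x^4 + 3*x^2*y^2 + 3*x^2*z^2 + x*y*z - 4*x^2 - y^2 - z^2 + 2
tr(b^2 a b) = tr(b) tr(b a b) - tr(b a)  (reduce the b square) = y^2*z - x*y - z
tr(a b a) = tr(a) tr(b a) - tr(b)  (reduce the a square) = x*z - y
tr(b^2 a b a) = tr(b) tr(a b a b) - tr(a b a)  (reduce the b square) = y*z^2 - x*z - y
and tr(b a b a^-1 b) = tr(b^2 a b) tr(a) - tr(b^2 a b a)  (eliminate a^-1) = x*y^2*z - x^2*y - y*z^2 + y
and tr(b a b a b a) = tr(b a) tr(b a b a) - tr(b^-1 a^-1)  (split on b) = z^3 - 3*z
tr(b a b a^-1 b a) = tr(b a b a b) tr(a) - tr(b a b a b a)  (eliminate a^-1) = x*y*z^2 - x^2*z - z^3 - x*y + 3*z
tr(a b a^-1 b a^-1 b) = tr(b a b a^-1 b) tr(a) - tr(b a b a^-1 b a)  (eliminate a^-1) = x^2*y^2*z - x^3*y - 2*x*y*z^2 + x^2*z + z^3 + 2*x*y - 3*z
tr(b a^-1 b a^-1 b^-1 a) = tr(a b a^-1 b a^-1) tr(b) - tr(a b a^-1 b a^-1 b)  (eliminate b^-1) = -x^2*y^2*z + x^3*y + x*y^3 + 2*x*y*z^2 - x^2*z - y^2*z - z^3 - 3*x*y + 3*z
tr(b a^-1 b a^-1 b^-1 a^-1) = tr(b a^-1 b a^-1 b^-1) tr(a) - tr(b a^-1 b a^-1 b^-1 a)  (eliminate a^-1) = x^2*y^2*z - x*y^3 - 2*x*y*z^2 + y^2*z + z^3 + 2*x*y - 3*z
tr(a^-2 b a^-1 b a^-1 b^-1) = tr(b a^-1 b a^-1 b^-1 a^-1) tr(a) - tr(b a^-1 b a^-1 b^-1)  (eliminate a^-1) = x^3*y^2*z - x^2*y^3 - 2*x^2*y*z^2 + x*y^2*z + x*z^3 + x^2*y - 2*x*z + y
and tr(a^-2 b a^-1 b a^-1 b^-1 a^-1) = tr(a^-2 b a^-1 b a^-1 b^-1) tr(a) - tr(a^-2 b a^-1 b a^-1 b^-1 a)  (eliminate a^-1) = x^4*y^2*z - x^3*y^3 - 2*x^3*y*z^2 + x^2*z^3 + x^3*y + x*y^3 + 2*x*y*z^2 - 2*x^2*z - y^2*z - z^3 - x*y + 3*z
and tr(a^-1 b a^-1 b^-1 a^-4 b) = tr(a^-2 b a^-1 b a^-1 b^-1 a^-1) tr(a) - tr(a^-2 b a^-1 b a^-1 b^-1)  (eliminate a^-1) = x^5*y^2*z - x^4*y^3 - 2*x^4*y*z^2 - x^3*y^2*z + x^3*z^3 + x^4*y + 2*x^2*y^3 + 4*x^2*y*z^2 - 2*x^3*z - 2*x*y^2*z - 2*x*z^3 - 2*x^2*y + 5*x*z - y
tr(a^-1 b a^-1 b^-1 a^-4 b^-1) = tr(a^-1 b a^-1 b^-1 a^-4) tr(b) - tr(a^-1 b a^-1 b^-1 a^-4 b)  (eliminate b^-1) = x^4*y*z^2 - 2*x^3*y^2*z - x^3*z^3 + x^2*y^3 - x^2*y*z^2 + 2*x^3*z + 3*x*y^2*z + 2*x*z^3 - 2*x^2*y - y^3 - y*z^2 - 5*x*z + 3*y

x^4*y*z^2 - 2*x^3*y^2*z - x^3*z^3 + x^2*y^3 - x^2*y*z^2 + 2*x^3*z + 3*x*y^2*z + 2*x*z^3 - 2*x^2*y - y^3 - y*z^2 - 5*x*z + 3*y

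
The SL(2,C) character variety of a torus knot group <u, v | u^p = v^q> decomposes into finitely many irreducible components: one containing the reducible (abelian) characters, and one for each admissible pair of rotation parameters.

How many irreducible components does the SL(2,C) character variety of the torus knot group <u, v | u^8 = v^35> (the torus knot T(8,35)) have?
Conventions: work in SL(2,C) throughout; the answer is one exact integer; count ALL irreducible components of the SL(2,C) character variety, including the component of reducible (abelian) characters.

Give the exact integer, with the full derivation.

For T(8,35): irreducibility forces the central element u^8 = v^35 to one of +I, -I.
This locks tr(u) to 2*cos(pi*alpha/8), alpha in 1..7, and tr(v) to 2*cos(pi*beta/35), beta in 1..34, on each component of irreducible characters.
Consistency of u^8 = (-1)^alpha I with v^35 = (-1)^beta I forces alpha = beta (mod 2).
count pairs: odd alpha (4 choices) x odd beta (17), plus even alpha (3) x even beta (17): 4*17 + 3*17 = 119.
That is 119 components of irreducible characters, and with the reducible (abelian) component the total is 120.

120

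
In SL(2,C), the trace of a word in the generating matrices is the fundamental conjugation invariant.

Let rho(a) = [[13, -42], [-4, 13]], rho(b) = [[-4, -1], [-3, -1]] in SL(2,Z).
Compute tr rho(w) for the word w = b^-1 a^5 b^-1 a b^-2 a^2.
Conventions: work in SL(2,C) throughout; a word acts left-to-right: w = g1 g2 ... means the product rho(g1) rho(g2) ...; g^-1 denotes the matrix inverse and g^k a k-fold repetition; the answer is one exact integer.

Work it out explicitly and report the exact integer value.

rho(b^-1) = [[-1, 1], [3, -4]]
... * rho(a) = [[13, -42], [-4, 13]]  ->  [[-17, 55], [55, -178]]
... * rho(a) = [[13, -42], [-4, 13]]  ->  [[-441, 1429], [1427, -4624]]
... * rho(a) = [[13, -42], [-4, 13]]  ->  [[-11449, 37099], [37047, -120046]]
... * rho(a) = [[13, -42], [-4, 13]]  ->  [[-297233, 963145], [961795, -3116572]]
... * rho(a) = [[13, -42], [-4, 13]]  ->  [[-7716609, 25004671], [24969623, -80910826]]
... * rho(b^-1) = [[-1, 1], [3, -4]]  ->  [[82730622, -107735293], [-267702101, 348612927]]
... * rho(a) = [[13, -42], [-4, 13]]  ->  [[1506439258, -4875244933], [-4874579021, 15775456293]]
... * rho(b^-1) = [[-1, 1], [3, -4]]  ->  [[-16132174057, 21007418990], [52200947900, -67976404193]]
... * rho(b^-1) = [[-1, 1], [3, -4]]  ->  [[79154431027, -100161850017], [-256130160479, 324106564672]]
... * rho(a) = [[13, -42], [-4, 13]]  ->  [[1429655003419, -4626590153355], [-4626118344915, 14970852080854]]
... * rho(a) = [[13, -42], [-4, 13]]  ->  [[37091875657867, -120191182137213], [-120022946807311, 388918047537532]]
tr = 37091875657867 + 388918047537532 = 426009923195399

426009923195399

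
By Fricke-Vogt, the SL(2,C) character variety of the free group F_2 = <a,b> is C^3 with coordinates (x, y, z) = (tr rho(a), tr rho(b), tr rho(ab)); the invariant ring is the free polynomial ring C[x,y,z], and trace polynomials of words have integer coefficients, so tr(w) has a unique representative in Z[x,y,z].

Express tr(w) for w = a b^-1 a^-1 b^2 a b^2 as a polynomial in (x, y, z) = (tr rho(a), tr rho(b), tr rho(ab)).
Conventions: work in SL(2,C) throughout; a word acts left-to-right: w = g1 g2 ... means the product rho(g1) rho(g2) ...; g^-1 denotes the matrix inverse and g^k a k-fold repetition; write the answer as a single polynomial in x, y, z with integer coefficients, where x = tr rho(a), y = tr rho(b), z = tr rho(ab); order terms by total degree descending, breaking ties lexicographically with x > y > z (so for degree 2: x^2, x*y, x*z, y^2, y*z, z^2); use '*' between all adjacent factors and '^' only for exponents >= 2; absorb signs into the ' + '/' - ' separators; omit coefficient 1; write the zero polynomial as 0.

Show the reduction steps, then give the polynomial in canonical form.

and trace(b a b) = trace(b) * trace(a b) - trace(a)   [square of b] = y*z - x
trace(a b^3) = trace(b) * trace(b a b) - trace(b a)   [square of b] = y^2*z - x*y - z
trace(b^2 a b^2) = trace(b) * trace(a b^3) - trace(a b^2)   [square of b] = y^3*z - x*y^2 - 2*y*z + x
and trace(a b a b) = trace(a b) * trace(a b) - trace(1)   [split at a repeated a] = z^2 - 2
and trace(a b a) = trace(a) * trace(b a) - trace(b)   [square of a] = x*z - y
and trace(a b^2 a b) = trace(b) * trace(a b a b) - trace(a b a)   [square of b] = y*z^2 - x*z - y
next, trace(b^2) = trace(b) * trace(b) - trace(1)   [square of b] = y^2 - 2
trace(a b^2 a) = trace(a) * trace(b^2 a) - trace(b^2)   [square of a] = x*y*z - x^2 - y^2 + 2
next, trace(a b^2 a b^2) = trace(b) * trace(a b^2 a b) - trace(a b^2 a)   [square of b] = y^2*z^2 - 2*x*y*z + x^2 - 2
and trace(b^2 a b^2 a b) = trace(b) * trace(a b^2 a b^2) - trace(a b^2 a b)   [square of b] = y^3*z^2 - 2*x*y^2*z + x^2*y - y*z^2 + x*z - y
trace(a b a b a b) = trace(b a b a) * trace(b a) - trace(a b)   [split at a repeated b] = z^3 - 3*z
next, trace(a b a b a) = trace(a) * trace(b a b a) - trace(b a b)   [square of a] = x*z^2 - y*z - x
next, trace(a b a b^2 a b) = trace(b) * trace(a b a b a b) - trace(a b a b a)   [square of b] = y*z^3 - x*z^2 - 2*y*z + x
trace(a^2 b a) = trace(a) * trace(b a^2) - trace(b a)   [square of a] = x^2*z - x*y - z
and trace(a b a b^2 a) = trace(b) * trace(a^2 b a b) - trace(a^2 b a)   [square of b] = x*y*z^2 - x^2*z - y^2*z + z
and trace(b^2 a b^2 a b a) = trace(b) * trace(a b a b^2 a b) - trace(a b a b^2 a)   [square of b] = y^2*z^3 - 2*x*y*z^2 + x^2*z - y^2*z + x*y - z
and trace(a^-1 b^2 a b^2 a b) = trace(b^2 a b^2 a b) * trace(a) - trace(b^2 a b^2 a b a)   [inverse elimination on a] = x*y^3*z^2 - 2*x^2*y^2*z - y^2*z^3 + x^3*y + x*y*z^2 + y^2*z - 2*x*y + z
trace(a b^-1 a^-1 b^2 a b^2) = trace(a^-1 b^2 a b^2 a) * trace(b) - trace(a^-1 b^2 a b^2 a b)   [inverse elimination on b] = -x*y^3*z^2 + 2*x^2*y^2*z + y^4*z + y^2*z^3 - x^3*y - x*y^3 - x*y*z^2 - 3*y^2*z + 3*x*y - z

-x*y^3*z^2 + 2*x^2*y^2*z + y^4*z + y^2*z^3 - x^3*y - x*y^3 - x*y*z^2 - 3*y^2*z + 3*x*y - z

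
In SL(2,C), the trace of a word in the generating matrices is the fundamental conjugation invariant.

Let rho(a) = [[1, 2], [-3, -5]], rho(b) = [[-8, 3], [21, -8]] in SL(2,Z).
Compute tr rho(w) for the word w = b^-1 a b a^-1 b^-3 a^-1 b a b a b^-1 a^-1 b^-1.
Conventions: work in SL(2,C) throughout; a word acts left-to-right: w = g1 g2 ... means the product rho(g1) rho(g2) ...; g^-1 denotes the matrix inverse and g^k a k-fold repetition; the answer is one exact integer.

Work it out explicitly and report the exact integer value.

-1909820746240

rho(b^-1) = [[-8, -3], [-21, -8]]
... * rho(a) = [[1, 2], [-3, -5]]  ->  [[1, -1], [3, -2]]
... * rho(b) = [[-8, 3], [21, -8]]  ->  [[-29, 11], [-66, 25]]
... * rho(a^-1) = [[-5, -2], [3, 1]]  ->  [[178, 69], [405, 157]]
... * rho(b^-1) = [[-8, -3], [-21, -8]]  ->  [[-2873, -1086], [-6537, -2471]]
... * rho(b^-1) = [[-8, -3], [-21, -8]]  ->  [[45790, 17307], [104187, 39379]]
... * rho(b^-1) = [[-8, -3], [-21, -8]]  ->  [[-729767, -275826], [-1660455, -627593]]
... * rho(a^-1) = [[-5, -2], [3, 1]]  ->  [[2821357, 1183708], [6419496, 2693317]]
... * rho(b) = [[-8, 3], [21, -8]]  ->  [[2287012, -1005593], [5203689, -2288048]]
... * rho(a) = [[1, 2], [-3, -5]]  ->  [[5303791, 9601989], [12067833, 21847618]]
... * rho(b) = [[-8, 3], [21, -8]]  ->  [[159211441, -60904539], [362257314, -138577445]]
... * rho(a) = [[1, 2], [-3, -5]]  ->  [[341925058, 622945577], [777989649, 1417401853]]
... * rho(b^-1) = [[-8, -3], [-21, -8]]  ->  [[-15817257581, -6009339790], [-35989356105, -13673183771]]
... * rho(a^-1) = [[-5, -2], [3, 1]]  ->  [[61058268535, 25625175372], [138927229212, 58305528439]]
... * rho(b^-1) = [[-8, -3], [-21, -8]]  ->  [[-1026594831092, -388176208581], [-2335833930915, -883225915148]]
tr = -1026594831092 + -883225915148 = -1909820746240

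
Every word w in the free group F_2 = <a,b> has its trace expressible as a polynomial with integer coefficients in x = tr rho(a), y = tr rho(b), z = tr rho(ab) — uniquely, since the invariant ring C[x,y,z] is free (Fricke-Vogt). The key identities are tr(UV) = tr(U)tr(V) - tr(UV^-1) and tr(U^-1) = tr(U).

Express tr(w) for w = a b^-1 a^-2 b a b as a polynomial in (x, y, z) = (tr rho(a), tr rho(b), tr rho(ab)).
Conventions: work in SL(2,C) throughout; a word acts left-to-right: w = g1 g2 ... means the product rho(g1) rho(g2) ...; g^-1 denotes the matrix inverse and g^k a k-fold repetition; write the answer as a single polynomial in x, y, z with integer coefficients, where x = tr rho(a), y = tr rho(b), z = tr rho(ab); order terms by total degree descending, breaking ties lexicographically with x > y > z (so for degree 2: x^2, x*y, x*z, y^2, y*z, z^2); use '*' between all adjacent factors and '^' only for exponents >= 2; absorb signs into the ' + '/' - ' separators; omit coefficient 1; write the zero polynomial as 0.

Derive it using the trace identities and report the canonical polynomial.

tr(b a b) = tr(b)*tr(a b) - tr(a)   [square of b] = y*z - x
tr(b a b a) = tr(b a)*tr(b a) - tr(1)   [split at a repeated b] = z^2 - 2
tr(a^-1 b a b) = tr(b a b)*tr(a) - tr(b a b a)   [inverse elimination on a] = x*y*z - x^2 - z^2 + 2
tr(a b a) = tr(a)*tr(b a) - tr(b)   [square of a] = x*z - y
tr(b a b a b) = tr(b)*tr(a b a b) - tr(a b a)   [square of b] = y*z^2 - x*z - y
tr(b a b a b a) = tr(b a b a)*tr(b a) - tr(a b)   [split at a repeated b] = z^3 - 3*z
tr(a^-1 b a b a b) = tr(b a b a b)*tr(a) - tr(b a b a b a)   [inverse elimination on a] = x*y*z^2 - x^2*z - z^3 - x*y + 3*z
tr(a^-2 b a b a b) = tr(a^-1 b a b a b)*tr(a) - tr(a^-1 b a b a b a)   [inverse elimination on a] = x^2*y*z^2 - x^3*z - x*z^3 - x^2*y - y*z^2 + 4*x*z + y
tr(a b^-1 a^-2 b a b) = tr(a^-2 b a b a)*tr(b) - tr(a^-2 b a b a b)   [inverse elimination on b] = -x^2*y*z^2 + x^3*z + x*y^2*z + x*z^3 - 4*x*z + y

-x^2*y*z^2 + x^3*z + x*y^2*z + x*z^3 - 4*x*z + y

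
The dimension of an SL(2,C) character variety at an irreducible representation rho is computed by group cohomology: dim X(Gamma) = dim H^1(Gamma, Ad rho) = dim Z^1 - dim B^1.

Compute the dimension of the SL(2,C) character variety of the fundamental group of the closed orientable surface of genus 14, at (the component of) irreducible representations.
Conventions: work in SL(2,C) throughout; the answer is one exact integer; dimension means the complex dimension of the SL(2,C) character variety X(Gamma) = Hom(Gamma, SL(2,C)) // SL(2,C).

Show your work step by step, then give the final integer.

Gamma = pi_1(Sigma_14) = < a_1, b_1, ..., a_14, b_14 | prod [a_i, b_i] > has 2g = 28 generators and 1 relator.
A cocycle assigns one sl_2 vector per generator subject to the relator condition d_2(z) = 0: dim of the unconstrained space is 3*2g = 84.
d_2 is surjective at irreducible rho (its cokernel H^2 is dual to H^0 = 0), so dim Z^1 = 84 - 3 = 81.
Coboundaries contribute dim B^1 = 3 (injective at irreducible rho).
dim H^1 = 81 - 3 = 78 = dim X.

78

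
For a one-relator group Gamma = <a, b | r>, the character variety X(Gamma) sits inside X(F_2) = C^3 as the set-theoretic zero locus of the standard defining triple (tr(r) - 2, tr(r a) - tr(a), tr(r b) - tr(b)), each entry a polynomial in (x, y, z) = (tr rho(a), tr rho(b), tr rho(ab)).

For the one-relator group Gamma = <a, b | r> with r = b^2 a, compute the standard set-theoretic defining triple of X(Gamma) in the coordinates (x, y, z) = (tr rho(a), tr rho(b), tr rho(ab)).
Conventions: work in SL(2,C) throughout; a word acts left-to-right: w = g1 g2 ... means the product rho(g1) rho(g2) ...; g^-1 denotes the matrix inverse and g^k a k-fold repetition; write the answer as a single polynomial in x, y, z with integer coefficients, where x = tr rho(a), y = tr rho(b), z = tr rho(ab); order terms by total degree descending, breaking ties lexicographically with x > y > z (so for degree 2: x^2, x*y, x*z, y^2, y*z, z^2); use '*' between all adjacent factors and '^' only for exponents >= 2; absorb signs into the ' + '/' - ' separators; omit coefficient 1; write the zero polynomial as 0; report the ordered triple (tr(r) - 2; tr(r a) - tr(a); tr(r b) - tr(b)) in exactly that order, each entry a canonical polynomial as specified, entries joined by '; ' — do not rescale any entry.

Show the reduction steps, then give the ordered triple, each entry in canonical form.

tr(b^2 a) = tr(b)*tr(a b) - tr(a)  (reduce the b square) = y*z - x
tr(b^2) = tr(b)*tr(b) - tr(1) = y^2 - 2
tr(b^2 a^2) = tr(a)*tr(b^2 a) - tr(b^2) = x*y*z - x^2 - y^2 + 2
tr(b^2 a b) = tr(b)*tr(a b^2) - tr(a b)   [square of b] = y^2*z - x*y - z
assemble the triple (tr(r) - 2; tr(r a) - x; tr(r b) - y)

y*z - x - 2; x*y*z - x^2 - y^2 - x + 2; y^2*z - x*y - y - z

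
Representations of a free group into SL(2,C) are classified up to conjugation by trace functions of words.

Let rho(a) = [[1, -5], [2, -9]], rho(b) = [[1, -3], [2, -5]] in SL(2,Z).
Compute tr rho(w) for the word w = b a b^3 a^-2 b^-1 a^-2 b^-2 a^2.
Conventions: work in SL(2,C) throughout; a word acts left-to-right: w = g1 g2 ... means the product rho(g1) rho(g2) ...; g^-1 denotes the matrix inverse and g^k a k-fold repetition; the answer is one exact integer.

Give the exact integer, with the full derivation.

434511874

rho(b) = [[1, -3], [2, -5]]
... * rho(a) = [[1, -5], [2, -9]]  ->  [[-5, 22], [-8, 35]]
... * rho(b) = [[1, -3], [2, -5]]  ->  [[39, -95], [62, -151]]
... * rho(b) = [[1, -3], [2, -5]]  ->  [[-151, 358], [-240, 569]]
... * rho(b) = [[1, -3], [2, -5]]  ->  [[565, -1337], [898, -2125]]
... * rho(a^-1) = [[-9, 5], [-2, 1]]  ->  [[-2411, 1488], [-3832, 2365]]
... * rho(a^-1) = [[-9, 5], [-2, 1]]  ->  [[18723, -10567], [29758, -16795]]
... * rho(b^-1) = [[-5, 3], [-2, 1]]  ->  [[-72481, 45602], [-115200, 72479]]
... * rho(a^-1) = [[-9, 5], [-2, 1]]  ->  [[561125, -316803], [891842, -503521]]
... * rho(a^-1) = [[-9, 5], [-2, 1]]  ->  [[-4416519, 2488822], [-7019536, 3955689]]
... * rho(b^-1) = [[-5, 3], [-2, 1]]  ->  [[17104951, -10760735], [27186302, -17102919]]
... * rho(b^-1) = [[-5, 3], [-2, 1]]  ->  [[-64003285, 40554118], [-101725672, 64455987]]
... * rho(a) = [[1, -5], [2, -9]]  ->  [[17104951, -44970637], [27186302, -71475523]]
... * rho(a) = [[1, -5], [2, -9]]  ->  [[-72836323, 319210978], [-115764744, 507348197]]
tr = -72836323 + 507348197 = 434511874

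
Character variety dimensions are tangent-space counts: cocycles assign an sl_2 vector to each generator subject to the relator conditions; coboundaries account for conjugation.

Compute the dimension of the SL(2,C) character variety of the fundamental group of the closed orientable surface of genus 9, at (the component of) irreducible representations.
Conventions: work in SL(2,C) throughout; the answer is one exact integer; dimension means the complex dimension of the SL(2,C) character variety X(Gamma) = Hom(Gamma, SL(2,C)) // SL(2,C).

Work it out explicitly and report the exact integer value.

Gamma = pi_1(Sigma_9) = < a_1, b_1, ..., a_9, b_9 | prod [a_i, b_i] > has 2g = 18 generators and 1 relator.
Unconstrained cocycle data is one sl_2 vector per generator (54 dimensions), cut by the relator condition d_2(z) = 0.
d_2 is surjective at irreducible rho (its cokernel H^2 is dual to H^0 = 0), so dim Z^1 = 54 - 3 = 51.
dim B^1 = 3 (coboundaries, injective at irreducible rho).
dim X = dim H^1 = 51 - 3 = 48.

48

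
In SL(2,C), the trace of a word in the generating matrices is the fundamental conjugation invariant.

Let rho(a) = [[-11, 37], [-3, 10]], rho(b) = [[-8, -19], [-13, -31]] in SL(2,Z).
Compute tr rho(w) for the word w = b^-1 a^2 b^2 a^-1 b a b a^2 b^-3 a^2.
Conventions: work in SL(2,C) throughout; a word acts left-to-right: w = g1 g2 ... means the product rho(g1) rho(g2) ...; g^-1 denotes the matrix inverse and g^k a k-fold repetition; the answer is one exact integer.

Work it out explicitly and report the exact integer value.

7524439772452955250

rho(b^-1) = [[-31, 19], [13, -8]]
... * rho(a) = [[-11, 37], [-3, 10]]  ->  [[284, -957], [-119, 401]]
... * rho(a) = [[-11, 37], [-3, 10]]  ->  [[-253, 938], [106, -393]]
... * rho(b) = [[-8, -19], [-13, -31]]  ->  [[-10170, -24271], [4261, 10169]]
... * rho(b) = [[-8, -19], [-13, -31]]  ->  [[396883, 945631], [-166285, -396198]]
... * rho(a^-1) = [[10, -37], [3, -11]]  ->  [[6805723, -25086612], [-2851444, 10510723]]
... * rho(b) = [[-8, -19], [-13, -31]]  ->  [[271680172, 648376235], [-113827847, -271654977]]
... * rho(a) = [[-11, 37], [-3, 10]]  ->  [[-4933610597, 16535928714], [2067071248, -6928180109]]
... * rho(b) = [[-8, -19], [-13, -31]]  ->  [[-175498188506, -418875188791], [73529771433, 175499229667]]
... * rho(a) = [[-11, 37], [-3, 10]]  ->  [[3187105639939, -10682184862632], [-1335325174764, 4475593839691]]
... * rho(a) = [[-11, 37], [-3, 10]]  ->  [[-3011607451433, 11101060051423], [1261795403331, -4651093069358]]
... * rho(b^-1) = [[-31, 19], [13, -8]]  ->  [[237673611662922, -146029021988611], [-99579867404915, 61182857218153]]
... * rho(b^-1) = [[-31, 19], [13, -8]]  ->  [[-9266259247402525, 5684030797504406], [3882353033388354, -2381480338438609]]
... * rho(b^-1) = [[-31, 19], [13, -8]]  ->  [[361146437037035553, -221531172080683223], [-151312188434740891, 92816550341887598]]
... * rho(a) = [[-11, 37], [-3, 10]]  ->  [[-3308017291165341414, 11147106449563483231], [1385984421756487007, -4670385468666536987]]
... * rho(a) = [[-11, 37], [-3, 10]]  ->  [[2946870854128305861, -10925575277482800008], [-1234672233321746116, 4577568918324649389]]
tr = 2946870854128305861 + 4577568918324649389 = 7524439772452955250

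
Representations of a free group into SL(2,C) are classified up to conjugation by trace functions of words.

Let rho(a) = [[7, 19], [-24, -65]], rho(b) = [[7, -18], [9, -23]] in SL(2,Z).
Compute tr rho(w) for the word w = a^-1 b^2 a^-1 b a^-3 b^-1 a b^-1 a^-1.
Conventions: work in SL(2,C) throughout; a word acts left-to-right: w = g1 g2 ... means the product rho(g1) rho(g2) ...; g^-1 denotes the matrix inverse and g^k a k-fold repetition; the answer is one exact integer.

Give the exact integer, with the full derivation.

-12190087142877088066

rho(a^-1) = [[-65, -19], [24, 7]]
... * rho(b) = [[7, -18], [9, -23]]  ->  [[-626, 1607], [231, -593]]
... * rho(b) = [[7, -18], [9, -23]]  ->  [[10081, -25693], [-3720, 9481]]
... * rho(a^-1) = [[-65, -19], [24, 7]]  ->  [[-1271897, -371390], [469344, 137047]]
... * rho(b) = [[7, -18], [9, -23]]  ->  [[-12245789, 31436116], [4518831, -11600273]]
... * rho(a^-1) = [[-65, -19], [24, 7]]  ->  [[1550443069, 452722803], [-572130567, -167059700]]
... * rho(a^-1) = [[-65, -19], [24, 7]]  ->  [[-89913452213, -26289358690], [33179054055, 9701062873]]
... * rho(a^-1) = [[-65, -19], [24, 7]]  ->  [[5213429785285, 1524330081217], [-1923813004623, -562494586934]]
... * rho(b^-1) = [[-23, 18], [-9, 7]]  ->  [[-133627855792508, 104512046703649], [49310150388735, -38566096191752]]
... * rho(a) = [[7, 19], [-24, -65]]  ->  [[-3443684111435132, -9332212295794837], [1270757361323193, 3443689109849845]]
... * rho(b^-1) = [[-23, 18], [-9, 7]]  ->  [[163194645225161569, -127311800076396235], [-60220621299082044, 46979456272766389]]
... * rho(a^-1) = [[-65, -19], [24, 7]]  ->  [[-13663135141469011625, -3991880859812843456], [5041847334986726196, 1473047998591923559]]
tr = -13663135141469011625 + 1473047998591923559 = -12190087142877088066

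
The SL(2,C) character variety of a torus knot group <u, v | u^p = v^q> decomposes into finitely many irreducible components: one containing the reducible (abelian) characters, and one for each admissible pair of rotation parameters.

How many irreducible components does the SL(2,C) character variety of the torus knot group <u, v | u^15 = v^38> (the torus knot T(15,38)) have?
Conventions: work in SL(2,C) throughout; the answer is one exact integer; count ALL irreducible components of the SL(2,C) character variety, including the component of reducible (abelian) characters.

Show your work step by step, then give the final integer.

260

Gamma = < u, v | u^15 = v^38 > (torus knot T(15,38)); the central element u^15 = v^38 acts as +I or -I in any irreducible SL(2,C) representation.
So on each irreducible component the traces are pinned: tr(u) = 2*cos(pi*alpha/15) with 1 <= alpha <= 14, tr(v) = 2*cos(pi*beta/38) with 1 <= beta <= 37.
u^15 = (-1)^alpha I and v^38 = (-1)^beta I must agree, so alpha and beta have equal parity.
Enumerate parity-matched pairs: 7*19 odd-odd plus 7*18 even-even gives 259.
components with irreducible characters: 259; plus the single component of reducible (abelian) characters: total 260.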